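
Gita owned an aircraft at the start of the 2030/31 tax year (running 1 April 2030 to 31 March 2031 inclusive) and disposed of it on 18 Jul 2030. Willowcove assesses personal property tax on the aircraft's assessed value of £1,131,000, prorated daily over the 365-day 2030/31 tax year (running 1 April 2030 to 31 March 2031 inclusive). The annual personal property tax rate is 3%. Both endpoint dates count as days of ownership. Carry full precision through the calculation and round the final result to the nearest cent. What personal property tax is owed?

£10,132.52

Days held (1 Apr – 18 Jul 2030): 109 out of 365
Tax = £1,131,000 × 3% × 109/365 = £10,132.5205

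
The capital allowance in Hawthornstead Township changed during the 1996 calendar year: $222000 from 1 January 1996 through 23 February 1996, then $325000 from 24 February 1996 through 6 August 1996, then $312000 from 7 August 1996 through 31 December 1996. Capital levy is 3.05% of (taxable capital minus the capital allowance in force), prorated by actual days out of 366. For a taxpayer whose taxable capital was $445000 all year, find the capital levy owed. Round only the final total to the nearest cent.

1 January – 23 February 1996: 54 days, exemption $222000 → ($445000 − $222000) × 3.05% × 54/366 = $1003.5000
24 February – 6 August 1996: 165 days, exemption $325000 → ($445000 − $325000) × 3.05% × 165/366 = $1650.0000
7 August – 31 December 1996: 147 days, exemption $312000 → ($445000 − $312000) × 3.05% × 147/366 = $1629.2500
Total = $4282.7500

$4282.75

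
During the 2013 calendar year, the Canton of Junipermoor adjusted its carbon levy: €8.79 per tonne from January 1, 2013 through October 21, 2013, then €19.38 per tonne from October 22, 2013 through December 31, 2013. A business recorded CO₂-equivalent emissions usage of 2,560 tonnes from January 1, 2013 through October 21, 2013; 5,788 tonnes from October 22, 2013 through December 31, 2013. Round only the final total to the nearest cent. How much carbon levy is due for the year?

€134,673.84

January 1 – October 21, 2013: 2,560 tonnes at €8.79/tonne → €22,502.40
October 22 – December 31, 2013: 5,788 tonnes at €19.38/tonne → €112,171.44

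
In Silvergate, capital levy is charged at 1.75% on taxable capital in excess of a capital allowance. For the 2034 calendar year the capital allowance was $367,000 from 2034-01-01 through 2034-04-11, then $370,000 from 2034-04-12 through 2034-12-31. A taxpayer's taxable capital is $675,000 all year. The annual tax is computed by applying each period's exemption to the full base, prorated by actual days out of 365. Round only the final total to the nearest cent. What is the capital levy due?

2034-01-01 to 2034-04-11: 101 days, exemption $367,000 → ($675,000 − $367,000) × 1.75% × 101/365 = $1,491.4795
2034-04-12 to 2034-12-31: 264 days, exemption $370,000 → ($675,000 − $370,000) × 1.75% × 264/365 = $3,860.5479
Total = $5,352.0274

$5,352.03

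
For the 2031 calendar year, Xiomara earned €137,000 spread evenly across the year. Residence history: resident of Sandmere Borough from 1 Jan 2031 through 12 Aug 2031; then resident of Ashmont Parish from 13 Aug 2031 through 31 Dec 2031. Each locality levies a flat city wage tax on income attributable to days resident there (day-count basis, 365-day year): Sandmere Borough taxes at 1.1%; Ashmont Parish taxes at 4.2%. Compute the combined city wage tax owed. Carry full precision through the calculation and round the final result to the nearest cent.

€3,147.62

Sandmere Borough, 1 Jan – 12 Aug 2031: 224 days → €137,000 × 1.1% × 224/365 = €924.8438
Ashmont Parish, 13 Aug – 31 Dec 2031: 141 days → €137,000 × 4.2% × 141/365 = €2,222.7781
Total = €3,147.6219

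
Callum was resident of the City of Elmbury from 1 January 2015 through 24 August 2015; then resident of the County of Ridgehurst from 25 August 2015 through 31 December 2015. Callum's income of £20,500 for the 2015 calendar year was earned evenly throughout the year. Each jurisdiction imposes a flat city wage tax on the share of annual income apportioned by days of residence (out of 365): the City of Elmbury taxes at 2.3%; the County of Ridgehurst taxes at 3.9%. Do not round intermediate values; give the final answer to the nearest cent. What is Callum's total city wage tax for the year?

The City of Elmbury, 1 January – 24 August 2015: 236 days → £20,500 × 2.3% × 236/365 = £304.8603
The County of Ridgehurst, 25 August – 31 December 2015: 129 days → £20,500 × 3.9% × 129/365 = £282.5630
Total = £587.4233

£587.42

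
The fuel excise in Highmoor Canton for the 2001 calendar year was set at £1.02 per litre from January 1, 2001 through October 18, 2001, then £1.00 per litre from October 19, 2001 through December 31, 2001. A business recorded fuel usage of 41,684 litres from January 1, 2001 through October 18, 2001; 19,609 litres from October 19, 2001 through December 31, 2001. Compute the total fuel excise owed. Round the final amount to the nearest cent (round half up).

£62,126.68

January 1 – October 18, 2001: 41,684 litres at £1.02/litre → £42,517.68
October 19 – December 31, 2001: 19,609 litres at £1.00/litre → £19,609.00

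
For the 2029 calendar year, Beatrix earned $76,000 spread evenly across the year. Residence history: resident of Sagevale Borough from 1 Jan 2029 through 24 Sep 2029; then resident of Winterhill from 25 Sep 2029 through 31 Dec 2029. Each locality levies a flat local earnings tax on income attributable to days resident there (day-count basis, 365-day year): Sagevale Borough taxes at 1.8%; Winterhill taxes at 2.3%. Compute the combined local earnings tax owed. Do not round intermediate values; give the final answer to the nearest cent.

$1,470.03

Sagevale Borough, 1 Jan – 24 Sep 2029: 267 days → $76,000 × 1.8% × 267/365 = $1,000.7014
Winterhill, 25 Sep – 31 Dec 2029: 98 days → $76,000 × 2.3% × 98/365 = $469.3260
Total = $1,470.0274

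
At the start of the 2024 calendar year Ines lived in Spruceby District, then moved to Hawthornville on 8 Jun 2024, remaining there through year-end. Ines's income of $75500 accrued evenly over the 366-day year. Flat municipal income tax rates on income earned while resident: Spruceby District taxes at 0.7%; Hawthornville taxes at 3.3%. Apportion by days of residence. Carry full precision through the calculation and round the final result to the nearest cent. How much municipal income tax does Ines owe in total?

$1638.72

Spruceby District, 1 Jan – 7 Jun 2024: 159 days → $75500 × 0.7% × 159/366 = $229.5943
Hawthornville, 8 Jun – 31 Dec 2024: 207 days → $75500 × 3.3% × 207/366 = $1409.1270
Total = $1638.7213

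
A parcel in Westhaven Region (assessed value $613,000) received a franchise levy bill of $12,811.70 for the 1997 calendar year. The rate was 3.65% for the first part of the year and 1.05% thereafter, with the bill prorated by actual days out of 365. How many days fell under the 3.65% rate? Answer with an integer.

Let d = days at the first rate; then 365 − d days at the second rate.
$613,000 × [3.65%·d + 1.05%·(365−d)] / 365 = $12,811.70
Solving gives d = 146, so the new rate took effect on May 27, 1997.

146 days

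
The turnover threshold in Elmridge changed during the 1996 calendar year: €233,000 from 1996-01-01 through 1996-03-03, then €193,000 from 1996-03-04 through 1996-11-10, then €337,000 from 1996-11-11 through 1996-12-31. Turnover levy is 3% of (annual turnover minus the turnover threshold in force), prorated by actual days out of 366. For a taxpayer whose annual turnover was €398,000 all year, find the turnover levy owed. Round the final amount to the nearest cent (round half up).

€5,341.48

1996-01-01 to 1996-03-03: 63 days, exemption €233,000 → (€398,000 − €233,000) × 3% × 63/366 = €852.0492
1996-03-04 to 1996-11-10: 252 days, exemption €193,000 → (€398,000 − €193,000) × 3% × 252/366 = €4,234.4262
1996-11-11 to 1996-12-31: 51 days, exemption €337,000 → (€398,000 − €337,000) × 3% × 51/366 = €255.0000
Total = €5,341.4754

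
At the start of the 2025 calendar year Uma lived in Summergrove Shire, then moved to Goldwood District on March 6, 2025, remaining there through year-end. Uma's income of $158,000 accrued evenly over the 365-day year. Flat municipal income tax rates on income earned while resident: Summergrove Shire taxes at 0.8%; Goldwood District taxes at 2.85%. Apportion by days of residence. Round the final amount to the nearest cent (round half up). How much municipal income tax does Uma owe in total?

Summergrove Shire, January 1 – March 5, 2025: 64 days → $158,000 × 0.8% × 64/365 = $221.6329
Goldwood District, March 6 – December 31, 2025: 301 days → $158,000 × 2.85% × 301/365 = $3,713.4329
Total = $3,935.0658

$3,935.07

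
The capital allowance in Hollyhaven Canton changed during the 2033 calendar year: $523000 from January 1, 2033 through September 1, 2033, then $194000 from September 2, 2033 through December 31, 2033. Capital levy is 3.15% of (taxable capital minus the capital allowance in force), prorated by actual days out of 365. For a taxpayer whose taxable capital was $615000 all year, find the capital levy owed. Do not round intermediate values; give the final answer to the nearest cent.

January 1 – September 1, 2033: 244 days, exemption $523000 → ($615000 − $523000) × 3.15% × 244/365 = $1937.2932
September 2 – December 31, 2033: 121 days, exemption $194000 → ($615000 − $194000) × 3.15% × 121/365 = $4396.2781
Total = $6333.5712

$6333.57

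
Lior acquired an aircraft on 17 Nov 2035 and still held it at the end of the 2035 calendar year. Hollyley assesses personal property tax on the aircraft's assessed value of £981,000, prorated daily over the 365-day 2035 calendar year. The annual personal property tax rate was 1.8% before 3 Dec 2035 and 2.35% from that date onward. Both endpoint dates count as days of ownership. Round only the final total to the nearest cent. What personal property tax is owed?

£2,605.70

17 Nov – 2 Dec 2035: 16 days at 1.8% → £981,000 × 1.8% × 16/365 = £774.0493
3 Dec – 31 Dec 2035: 29 days at 2.35% → £981,000 × 2.35% × 29/365 = £1,831.6479
Total = £2,605.6973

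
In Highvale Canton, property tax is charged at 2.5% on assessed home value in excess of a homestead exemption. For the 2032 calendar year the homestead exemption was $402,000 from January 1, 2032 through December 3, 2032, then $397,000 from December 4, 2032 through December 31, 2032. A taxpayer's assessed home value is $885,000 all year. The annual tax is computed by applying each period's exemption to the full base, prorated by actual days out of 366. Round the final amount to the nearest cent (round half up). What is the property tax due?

January 1 – December 3, 2032: 338 days, exemption $402,000 → ($885,000 − $402,000) × 2.5% × 338/366 = $11,151.2295
December 4 – December 31, 2032: 28 days, exemption $397,000 → ($885,000 − $397,000) × 2.5% × 28/366 = $933.3333
Total = $12,084.5628

$12,084.56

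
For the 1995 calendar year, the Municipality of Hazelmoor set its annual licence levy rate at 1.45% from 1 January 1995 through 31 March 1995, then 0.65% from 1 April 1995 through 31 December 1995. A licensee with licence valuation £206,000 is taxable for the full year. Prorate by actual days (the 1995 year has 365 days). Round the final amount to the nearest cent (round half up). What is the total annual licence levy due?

£1,745.36

1 January – 31 March 1995: 90 days at 1.45% → £206,000 × 1.45% × 90/365 = £736.5205
1 April – 31 December 1995: 275 days at 0.65% → £206,000 × 0.65% × 275/365 = £1,008.8356
Total = £1,745.3562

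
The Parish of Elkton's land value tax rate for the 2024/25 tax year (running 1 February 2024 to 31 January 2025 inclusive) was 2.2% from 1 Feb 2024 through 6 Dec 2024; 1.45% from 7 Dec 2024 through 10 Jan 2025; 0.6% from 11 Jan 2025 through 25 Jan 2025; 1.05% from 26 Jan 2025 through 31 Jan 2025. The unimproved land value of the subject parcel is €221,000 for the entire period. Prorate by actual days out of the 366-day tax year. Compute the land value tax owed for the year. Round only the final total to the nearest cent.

€4,516.91

1 Feb – 6 Dec 2024: 310 days at 2.2% → €221,000 × 2.2% × 310/366 = €4,118.0874
7 Dec 2024 – 10 Jan 2025: 35 days at 1.45% → €221,000 × 1.45% × 35/366 = €306.4413
11 Jan – 25 Jan 2025: 15 days at 0.6% → €221,000 × 0.6% × 15/366 = €54.3443
26 Jan – 31 Jan 2025: 6 days at 1.05% → €221,000 × 1.05% × 6/366 = €38.0410
Total = €4,516.9139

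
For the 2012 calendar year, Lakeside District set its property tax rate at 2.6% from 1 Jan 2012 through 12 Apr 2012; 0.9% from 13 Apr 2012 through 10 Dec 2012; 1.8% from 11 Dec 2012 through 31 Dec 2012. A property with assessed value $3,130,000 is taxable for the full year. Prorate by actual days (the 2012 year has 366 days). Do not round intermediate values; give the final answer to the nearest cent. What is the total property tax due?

$44,760.71

1 Jan – 12 Apr 2012: 103 days at 2.6% → $3,130,000 × 2.6% × 103/366 = $22,902.0219
13 Apr – 10 Dec 2012: 242 days at 0.9% → $3,130,000 × 0.9% × 242/366 = $18,626.0656
11 Dec – 31 Dec 2012: 21 days at 1.8% → $3,130,000 × 1.8% × 21/366 = $3,232.6230
Total = $44,760.7104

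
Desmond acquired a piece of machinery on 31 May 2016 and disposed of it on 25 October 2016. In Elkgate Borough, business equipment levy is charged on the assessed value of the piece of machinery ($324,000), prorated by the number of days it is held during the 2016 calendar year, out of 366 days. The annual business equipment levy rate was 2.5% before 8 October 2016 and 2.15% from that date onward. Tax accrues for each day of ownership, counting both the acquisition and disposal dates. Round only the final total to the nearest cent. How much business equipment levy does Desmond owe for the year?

31 May – 7 October 2016: 130 days at 2.5% → $324,000 × 2.5% × 130/366 = $2,877.0492
8 October – 25 October 2016: 18 days at 2.15% → $324,000 × 2.15% × 18/366 = $342.5902
Total = $3,219.6393

$3,219.64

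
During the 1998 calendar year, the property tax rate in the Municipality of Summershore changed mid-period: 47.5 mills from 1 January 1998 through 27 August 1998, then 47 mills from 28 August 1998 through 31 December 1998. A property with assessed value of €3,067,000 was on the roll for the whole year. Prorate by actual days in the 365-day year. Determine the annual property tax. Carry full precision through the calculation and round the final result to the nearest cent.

€145,153.13

1 January – 27 August 1998: 239 days at 47.5 mills → €3,067,000 × 4.75% × 239/365 = €95,392.1027
28 August – 31 December 1998: 126 days at 47 mills → €3,067,000 × 4.7% × 126/365 = €49,761.0247
Total = €145,153.1274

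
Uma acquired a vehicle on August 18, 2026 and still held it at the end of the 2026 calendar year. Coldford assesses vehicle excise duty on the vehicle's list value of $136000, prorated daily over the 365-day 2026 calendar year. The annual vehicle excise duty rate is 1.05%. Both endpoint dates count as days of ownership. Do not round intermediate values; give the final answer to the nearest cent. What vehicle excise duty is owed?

$532.08

Days held (August 18 – December 31, 2026): 136 out of 365
Tax = $136000 × 1.05% × 136/365 = $532.0767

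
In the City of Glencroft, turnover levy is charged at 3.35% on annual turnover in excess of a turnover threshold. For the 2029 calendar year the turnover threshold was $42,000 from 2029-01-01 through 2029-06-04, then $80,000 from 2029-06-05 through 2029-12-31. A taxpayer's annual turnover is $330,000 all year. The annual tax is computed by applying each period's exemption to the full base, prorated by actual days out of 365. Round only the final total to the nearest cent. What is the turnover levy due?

2029-01-01 to 2029-06-04: 155 days, exemption $42,000 → ($330,000 − $42,000) × 3.35% × 155/365 = $4,097.0959
2029-06-05 to 2029-12-31: 210 days, exemption $80,000 → ($330,000 − $80,000) × 3.35% × 210/365 = $4,818.4932
Total = $8,915.5890

$8,915.59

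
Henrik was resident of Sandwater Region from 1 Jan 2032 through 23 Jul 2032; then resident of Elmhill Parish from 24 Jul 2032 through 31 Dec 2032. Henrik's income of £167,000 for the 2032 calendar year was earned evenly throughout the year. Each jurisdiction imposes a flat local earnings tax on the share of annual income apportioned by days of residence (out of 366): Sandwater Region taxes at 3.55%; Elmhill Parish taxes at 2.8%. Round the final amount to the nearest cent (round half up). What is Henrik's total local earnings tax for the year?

Sandwater Region, 1 Jan – 23 Jul 2032: 205 days → £167,000 × 3.55% × 205/366 = £3,320.6079
Elmhill Parish, 24 Jul – 31 Dec 2032: 161 days → £167,000 × 2.8% × 161/366 = £2,056.9290
Total = £5,377.5369

£5,377.54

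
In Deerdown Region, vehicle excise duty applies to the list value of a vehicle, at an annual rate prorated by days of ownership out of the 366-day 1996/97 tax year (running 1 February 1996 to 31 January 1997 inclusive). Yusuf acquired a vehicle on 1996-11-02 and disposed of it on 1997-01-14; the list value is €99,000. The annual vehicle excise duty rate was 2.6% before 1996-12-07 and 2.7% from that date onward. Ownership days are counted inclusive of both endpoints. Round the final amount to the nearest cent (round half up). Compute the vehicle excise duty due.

€530.98

1996-11-02 to 1996-12-06: 35 days at 2.6% → €99,000 × 2.6% × 35/366 = €246.1475
1996-12-07 to 1997-01-14: 39 days at 2.7% → €99,000 × 2.7% × 39/366 = €284.8279
Total = €530.9754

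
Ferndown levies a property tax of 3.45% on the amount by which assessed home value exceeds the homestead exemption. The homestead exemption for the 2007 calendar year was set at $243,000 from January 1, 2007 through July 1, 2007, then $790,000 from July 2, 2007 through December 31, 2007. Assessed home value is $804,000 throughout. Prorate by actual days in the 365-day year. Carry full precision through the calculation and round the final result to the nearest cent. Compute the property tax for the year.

$9,892.90

January 1 – July 1, 2007: 182 days, exemption $243,000 → ($804,000 − $243,000) × 3.45% × 182/365 = $9,650.7370
July 2 – December 31, 2007: 183 days, exemption $790,000 → ($804,000 − $790,000) × 3.45% × 183/365 = $242.1616
Total = $9,892.8986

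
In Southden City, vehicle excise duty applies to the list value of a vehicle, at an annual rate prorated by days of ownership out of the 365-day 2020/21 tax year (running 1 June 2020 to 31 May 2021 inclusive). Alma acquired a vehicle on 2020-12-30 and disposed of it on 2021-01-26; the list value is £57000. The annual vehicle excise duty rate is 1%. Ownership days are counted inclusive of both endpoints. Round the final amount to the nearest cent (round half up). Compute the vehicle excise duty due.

Days held (2020-12-30 to 2021-01-26): 28 out of 365
Tax = £57000 × 1% × 28/365 = £43.7260

£43.73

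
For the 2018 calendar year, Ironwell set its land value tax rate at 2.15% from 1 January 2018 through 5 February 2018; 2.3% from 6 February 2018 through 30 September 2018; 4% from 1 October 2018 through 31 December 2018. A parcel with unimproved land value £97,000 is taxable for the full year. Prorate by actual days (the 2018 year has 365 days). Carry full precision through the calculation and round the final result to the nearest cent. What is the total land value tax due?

1 January – 5 February 2018: 36 days at 2.15% → £97,000 × 2.15% × 36/365 = £205.6932
6 February – 30 September 2018: 237 days at 2.3% → £97,000 × 2.3% × 237/365 = £1,448.6219
1 October – 31 December 2018: 92 days at 4% → £97,000 × 4% × 92/365 = £977.9726
Total = £2,632.2877

£2,632.29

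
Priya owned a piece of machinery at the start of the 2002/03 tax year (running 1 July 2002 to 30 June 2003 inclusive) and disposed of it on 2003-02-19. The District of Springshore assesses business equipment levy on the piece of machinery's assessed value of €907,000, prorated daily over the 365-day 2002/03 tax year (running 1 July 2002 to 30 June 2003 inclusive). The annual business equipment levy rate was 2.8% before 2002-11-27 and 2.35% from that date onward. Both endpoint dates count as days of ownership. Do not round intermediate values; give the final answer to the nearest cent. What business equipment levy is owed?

2002-07-01 to 2002-11-26: 149 days at 2.8% → €907,000 × 2.8% × 149/365 = €10,367.1342
2002-11-27 to 2003-02-19: 85 days at 2.35% → €907,000 × 2.35% × 85/365 = €4,963.6507
Total = €15,330.7849

€15,330.78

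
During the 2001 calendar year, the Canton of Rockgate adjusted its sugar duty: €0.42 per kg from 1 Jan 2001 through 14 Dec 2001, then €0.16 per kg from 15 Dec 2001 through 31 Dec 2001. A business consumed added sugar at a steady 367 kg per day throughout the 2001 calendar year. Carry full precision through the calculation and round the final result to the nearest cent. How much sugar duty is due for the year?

1 Jan – 14 Dec 2001: 348 days × 367 kg/day = 127,716 kg at €0.42/kg → €53,640.72
15 Dec – 31 Dec 2001: 17 days × 367 kg/day = 6,239 kg at €0.16/kg → €998.24

€54,638.96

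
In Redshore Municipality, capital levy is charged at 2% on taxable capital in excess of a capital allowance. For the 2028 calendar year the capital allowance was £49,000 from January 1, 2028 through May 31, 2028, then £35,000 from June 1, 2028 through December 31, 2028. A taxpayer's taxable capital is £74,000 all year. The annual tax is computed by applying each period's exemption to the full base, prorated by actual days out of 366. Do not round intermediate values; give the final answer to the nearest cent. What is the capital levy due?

January 1 – May 31, 2028: 152 days, exemption £49,000 → (£74,000 − £49,000) × 2% × 152/366 = £207.6503
June 1 – December 31, 2028: 214 days, exemption £35,000 → (£74,000 − £35,000) × 2% × 214/366 = £456.0656
Total = £663.7158

£663.72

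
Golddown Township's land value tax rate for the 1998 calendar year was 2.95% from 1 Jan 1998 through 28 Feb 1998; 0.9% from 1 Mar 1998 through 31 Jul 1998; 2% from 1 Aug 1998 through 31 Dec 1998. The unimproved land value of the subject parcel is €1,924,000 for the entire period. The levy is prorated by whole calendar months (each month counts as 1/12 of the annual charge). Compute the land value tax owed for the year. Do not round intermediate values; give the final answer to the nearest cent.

€32,708.00

1 Jan – 28 Feb 1998: 2 months at 2.95% → €1,924,000 × 2.95% × 2/12 = €9,459.6667
1 Mar – 31 Jul 1998: 5 months at 0.9% → €1,924,000 × 0.9% × 5/12 = €7,215.0000
1 Aug – 31 Dec 1998: 5 months at 2% → €1,924,000 × 2% × 5/12 = €16,033.3333
Total = €32,708.0000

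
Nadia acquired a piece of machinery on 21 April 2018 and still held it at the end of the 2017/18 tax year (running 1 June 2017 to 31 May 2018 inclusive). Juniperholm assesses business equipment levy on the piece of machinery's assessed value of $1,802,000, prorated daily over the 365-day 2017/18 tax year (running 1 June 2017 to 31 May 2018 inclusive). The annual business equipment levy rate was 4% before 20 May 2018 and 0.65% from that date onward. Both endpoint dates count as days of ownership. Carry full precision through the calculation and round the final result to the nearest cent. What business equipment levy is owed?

21 April – 19 May 2018: 29 days at 4% → $1,802,000 × 4% × 29/365 = $5,726.9041
20 May – 31 May 2018: 12 days at 0.65% → $1,802,000 × 0.65% × 12/365 = $385.0849
Total = $6,111.9890

$6,111.99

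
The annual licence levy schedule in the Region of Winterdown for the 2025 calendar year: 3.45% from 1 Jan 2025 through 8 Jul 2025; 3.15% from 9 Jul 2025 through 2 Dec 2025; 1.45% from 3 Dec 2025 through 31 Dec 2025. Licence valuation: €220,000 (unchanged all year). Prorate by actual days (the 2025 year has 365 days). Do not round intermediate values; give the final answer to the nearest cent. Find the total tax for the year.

1 Jan – 8 Jul 2025: 189 days at 3.45% → €220,000 × 3.45% × 189/365 = €3,930.1644
9 Jul – 2 Dec 2025: 147 days at 3.15% → €220,000 × 3.15% × 147/365 = €2,790.9863
3 Dec – 31 Dec 2025: 29 days at 1.45% → €220,000 × 1.45% × 29/365 = €253.4521
Total = €6,974.6027

€6,974.60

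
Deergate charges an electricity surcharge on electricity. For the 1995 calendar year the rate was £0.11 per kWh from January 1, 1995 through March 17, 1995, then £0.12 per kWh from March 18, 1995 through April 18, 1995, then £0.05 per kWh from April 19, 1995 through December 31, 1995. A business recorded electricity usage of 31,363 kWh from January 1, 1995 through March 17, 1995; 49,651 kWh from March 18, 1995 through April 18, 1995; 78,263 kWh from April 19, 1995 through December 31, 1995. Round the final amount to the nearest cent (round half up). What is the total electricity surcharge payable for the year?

£13,321.20

January 1 – March 17, 1995: 31,363 kWh at £0.11/kWh → £3,449.93
March 18 – April 18, 1995: 49,651 kWh at £0.12/kWh → £5,958.12
April 19 – December 31, 1995: 78,263 kWh at £0.05/kWh → £3,913.15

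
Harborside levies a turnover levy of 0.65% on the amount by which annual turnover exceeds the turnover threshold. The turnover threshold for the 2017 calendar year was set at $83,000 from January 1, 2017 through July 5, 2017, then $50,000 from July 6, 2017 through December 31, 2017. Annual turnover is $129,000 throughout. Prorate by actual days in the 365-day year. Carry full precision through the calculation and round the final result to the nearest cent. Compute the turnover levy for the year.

January 1 – July 5, 2017: 186 days, exemption $83,000 → ($129,000 − $83,000) × 0.65% × 186/365 = $152.3671
July 6 – December 31, 2017: 179 days, exemption $50,000 → ($129,000 − $50,000) × 0.65% × 179/365 = $251.8260
Total = $404.1932

$404.19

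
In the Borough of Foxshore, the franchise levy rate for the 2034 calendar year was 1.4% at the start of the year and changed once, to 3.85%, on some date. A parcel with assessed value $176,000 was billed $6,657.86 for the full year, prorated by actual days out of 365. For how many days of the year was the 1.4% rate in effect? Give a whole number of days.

10 days

Let d = days at the first rate; then 365 − d days at the second rate.
$176,000 × [1.4%·d + 3.85%·(365−d)] / 365 = $6,657.86
Solving gives d = 10, so the new rate took effect on 11 Jan 2034.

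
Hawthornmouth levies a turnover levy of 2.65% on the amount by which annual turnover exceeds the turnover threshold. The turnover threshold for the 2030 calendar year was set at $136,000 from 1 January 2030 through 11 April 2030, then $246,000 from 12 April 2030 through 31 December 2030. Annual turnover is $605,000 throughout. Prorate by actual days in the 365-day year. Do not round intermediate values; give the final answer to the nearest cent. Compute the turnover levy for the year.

$10,320.12

1 January – 11 April 2030: 101 days, exemption $136,000 → ($605,000 − $136,000) × 2.65% × 101/365 = $3,439.1192
12 April – 31 December 2030: 264 days, exemption $246,000 → ($605,000 − $246,000) × 2.65% × 264/365 = $6,880.9973
Total = $10,320.1164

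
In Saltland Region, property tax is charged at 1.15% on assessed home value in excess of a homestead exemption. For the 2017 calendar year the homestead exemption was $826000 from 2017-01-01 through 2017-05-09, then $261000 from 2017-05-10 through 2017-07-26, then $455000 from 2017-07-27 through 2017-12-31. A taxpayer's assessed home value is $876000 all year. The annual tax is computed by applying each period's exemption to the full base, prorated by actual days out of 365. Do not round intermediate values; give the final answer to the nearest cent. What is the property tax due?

2017-01-01 to 2017-05-09: 129 days, exemption $826000 → ($876000 − $826000) × 1.15% × 129/365 = $203.2192
2017-05-10 to 2017-07-26: 78 days, exemption $261000 → ($876000 − $261000) × 1.15% × 78/365 = $1511.3836
2017-07-27 to 2017-12-31: 158 days, exemption $455000 → ($876000 − $455000) × 1.15% × 158/365 = $2095.7726
Total = $3810.3753

$3810.38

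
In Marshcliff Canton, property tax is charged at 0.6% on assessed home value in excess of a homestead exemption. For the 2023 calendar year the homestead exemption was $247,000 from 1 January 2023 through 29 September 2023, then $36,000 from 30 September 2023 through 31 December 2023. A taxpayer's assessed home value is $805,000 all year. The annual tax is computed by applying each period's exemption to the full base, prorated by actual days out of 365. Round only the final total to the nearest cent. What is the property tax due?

$3,670.57

1 January – 29 September 2023: 272 days, exemption $247,000 → ($805,000 − $247,000) × 0.6% × 272/365 = $2,494.9479
30 September – 31 December 2023: 93 days, exemption $36,000 → ($805,000 − $36,000) × 0.6% × 93/365 = $1,175.6219
Total = $3,670.5699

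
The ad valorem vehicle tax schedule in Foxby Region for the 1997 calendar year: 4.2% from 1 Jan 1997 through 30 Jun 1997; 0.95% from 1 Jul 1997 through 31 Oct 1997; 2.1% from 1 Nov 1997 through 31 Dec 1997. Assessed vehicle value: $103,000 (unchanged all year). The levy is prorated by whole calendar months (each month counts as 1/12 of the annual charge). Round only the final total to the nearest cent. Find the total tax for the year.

$2,849.67

1 Jan – 30 Jun 1997: 6 months at 4.2% → $103,000 × 4.2% × 6/12 = $2,163.0000
1 Jul – 31 Oct 1997: 4 months at 0.95% → $103,000 × 0.95% × 4/12 = $326.1667
1 Nov – 31 Dec 1997: 2 months at 2.1% → $103,000 × 2.1% × 2/12 = $360.5000
Total = $2,849.6667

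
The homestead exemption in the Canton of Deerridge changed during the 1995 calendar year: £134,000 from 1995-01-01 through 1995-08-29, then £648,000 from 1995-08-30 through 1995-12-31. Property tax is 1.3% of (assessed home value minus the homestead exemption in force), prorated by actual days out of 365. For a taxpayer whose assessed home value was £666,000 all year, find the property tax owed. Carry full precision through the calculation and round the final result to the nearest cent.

1995-01-01 to 1995-08-29: 241 days, exemption £134,000 → (£666,000 − £134,000) × 1.3% × 241/365 = £4,566.4548
1995-08-30 to 1995-12-31: 124 days, exemption £648,000 → (£666,000 − £648,000) × 1.3% × 124/365 = £79.4959
Total = £4,645.9507

£4,645.95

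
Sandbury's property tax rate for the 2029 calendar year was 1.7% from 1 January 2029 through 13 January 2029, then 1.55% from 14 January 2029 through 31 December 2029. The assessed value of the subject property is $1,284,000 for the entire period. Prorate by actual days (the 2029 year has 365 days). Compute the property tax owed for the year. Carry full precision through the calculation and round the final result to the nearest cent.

$19,970.60

1 January – 13 January 2029: 13 days at 1.7% → $1,284,000 × 1.7% × 13/365 = $777.4356
14 January – 31 December 2029: 352 days at 1.55% → $1,284,000 × 1.55% × 352/365 = $19,193.1616
Total = $19,970.5973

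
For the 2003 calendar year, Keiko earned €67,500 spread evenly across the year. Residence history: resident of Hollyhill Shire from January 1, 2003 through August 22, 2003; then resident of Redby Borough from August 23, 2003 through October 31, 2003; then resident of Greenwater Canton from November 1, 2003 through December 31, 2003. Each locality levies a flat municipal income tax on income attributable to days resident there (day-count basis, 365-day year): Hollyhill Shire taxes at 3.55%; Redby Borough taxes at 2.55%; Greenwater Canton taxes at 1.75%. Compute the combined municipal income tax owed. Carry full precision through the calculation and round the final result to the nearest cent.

Hollyhill Shire, January 1 – August 22, 2003: 234 days → €67,500 × 3.55% × 234/365 = €1,536.2260
Redby Borough, August 23 – October 31, 2003: 70 days → €67,500 × 2.55% × 70/365 = €330.1027
Greenwater Canton, November 1 – December 31, 2003: 61 days → €67,500 × 1.75% × 61/365 = €197.4144
Total = €2,063.7432

€2,063.74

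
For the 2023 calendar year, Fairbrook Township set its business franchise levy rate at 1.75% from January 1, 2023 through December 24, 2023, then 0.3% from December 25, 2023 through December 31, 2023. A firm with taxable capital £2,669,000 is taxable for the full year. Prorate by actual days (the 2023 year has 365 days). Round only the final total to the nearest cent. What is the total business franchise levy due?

£45,965.30

January 1 – December 24, 2023: 358 days at 1.75% → £2,669,000 × 1.75% × 358/365 = £45,811.7397
December 25 – December 31, 2023: 7 days at 0.3% → £2,669,000 × 0.3% × 7/365 = £153.5589
Total = £45,965.2986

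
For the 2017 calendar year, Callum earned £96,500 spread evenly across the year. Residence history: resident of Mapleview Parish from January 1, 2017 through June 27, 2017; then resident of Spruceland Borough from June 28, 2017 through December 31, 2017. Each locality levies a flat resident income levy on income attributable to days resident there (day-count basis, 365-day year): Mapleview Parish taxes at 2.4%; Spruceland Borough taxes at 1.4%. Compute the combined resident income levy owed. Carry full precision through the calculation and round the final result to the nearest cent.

Mapleview Parish, January 1 – June 27, 2017: 178 days → £96,500 × 2.4% × 178/365 = £1,129.4466
Spruceland Borough, June 28 – December 31, 2017: 187 days → £96,500 × 1.4% × 187/365 = £692.1562
Total = £1,821.6027

£1,821.60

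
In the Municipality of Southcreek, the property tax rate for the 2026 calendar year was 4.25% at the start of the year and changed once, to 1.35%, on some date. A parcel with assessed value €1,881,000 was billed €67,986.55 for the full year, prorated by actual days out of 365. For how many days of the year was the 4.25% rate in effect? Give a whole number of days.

285 days

Let d = days at the first rate; then 365 − d days at the second rate.
€1,881,000 × [4.25%·d + 1.35%·(365−d)] / 365 = €67,986.55
Solving gives d = 285, so the new rate took effect on October 13, 2026.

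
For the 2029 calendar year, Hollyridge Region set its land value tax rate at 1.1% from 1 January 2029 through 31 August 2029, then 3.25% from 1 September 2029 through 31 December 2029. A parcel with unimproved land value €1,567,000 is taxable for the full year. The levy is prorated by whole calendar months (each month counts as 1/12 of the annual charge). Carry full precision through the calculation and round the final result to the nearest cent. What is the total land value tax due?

1 January – 31 August 2029: 8 months at 1.1% → €1,567,000 × 1.1% × 8/12 = €11,491.3333
1 September – 31 December 2029: 4 months at 3.25% → €1,567,000 × 3.25% × 4/12 = €16,975.8333
Total = €28,467.1667

€28,467.17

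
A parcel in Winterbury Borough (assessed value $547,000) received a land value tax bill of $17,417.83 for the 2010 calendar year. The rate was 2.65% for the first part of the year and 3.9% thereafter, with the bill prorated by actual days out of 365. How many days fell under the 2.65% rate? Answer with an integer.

Let d = days at the first rate; then 365 − d days at the second rate.
$547,000 × [2.65%·d + 3.9%·(365−d)] / 365 = $17,417.83
Solving gives d = 209, so the new rate took effect on 29 July 2010.

209 days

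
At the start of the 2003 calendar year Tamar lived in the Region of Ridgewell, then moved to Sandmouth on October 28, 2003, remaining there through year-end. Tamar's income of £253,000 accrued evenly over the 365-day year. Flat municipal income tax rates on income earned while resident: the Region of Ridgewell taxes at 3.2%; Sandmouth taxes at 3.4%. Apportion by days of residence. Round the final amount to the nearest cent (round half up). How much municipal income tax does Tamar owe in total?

£8,186.11

The Region of Ridgewell, January 1 – October 27, 2003: 300 days → £253,000 × 3.2% × 300/365 = £6,654.2466
Sandmouth, October 28 – December 31, 2003: 65 days → £253,000 × 3.4% × 65/365 = £1,531.8630
Total = £8,186.1096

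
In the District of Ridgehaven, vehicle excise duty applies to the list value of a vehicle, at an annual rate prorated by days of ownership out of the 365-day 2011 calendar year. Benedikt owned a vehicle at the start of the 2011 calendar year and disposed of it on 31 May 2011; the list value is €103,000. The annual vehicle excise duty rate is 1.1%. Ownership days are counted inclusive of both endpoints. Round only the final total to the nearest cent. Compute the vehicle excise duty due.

Days held (1 January – 31 May 2011): 151 out of 365
Tax = €103,000 × 1.1% × 151/365 = €468.7205

€468.72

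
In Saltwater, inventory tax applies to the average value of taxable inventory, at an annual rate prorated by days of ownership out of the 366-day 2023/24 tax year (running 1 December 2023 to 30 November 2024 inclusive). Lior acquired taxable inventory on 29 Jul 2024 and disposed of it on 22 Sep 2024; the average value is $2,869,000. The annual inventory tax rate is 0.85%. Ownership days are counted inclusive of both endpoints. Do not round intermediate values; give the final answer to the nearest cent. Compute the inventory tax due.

$3,731.27

Days held (29 Jul – 22 Sep 2024): 56 out of 366
Tax = $2,869,000 × 0.85% × 56/366 = $3,731.2678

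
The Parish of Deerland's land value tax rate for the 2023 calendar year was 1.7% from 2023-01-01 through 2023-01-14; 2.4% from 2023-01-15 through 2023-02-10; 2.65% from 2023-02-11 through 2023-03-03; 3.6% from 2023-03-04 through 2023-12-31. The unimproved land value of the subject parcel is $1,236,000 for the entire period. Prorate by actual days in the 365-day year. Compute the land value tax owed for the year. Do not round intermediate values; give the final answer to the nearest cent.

$41,822.52

2023-01-01 to 2023-01-14: 14 days at 1.7% → $1,236,000 × 1.7% × 14/365 = $805.9397
2023-01-15 to 2023-02-10: 27 days at 2.4% → $1,236,000 × 2.4% × 27/365 = $2,194.3233
2023-02-11 to 2023-03-03: 21 days at 2.65% → $1,236,000 × 2.65% × 21/365 = $1,884.4767
2023-03-04 to 2023-12-31: 303 days at 3.6% → $1,236,000 × 3.6% × 303/365 = $36,937.7753
Total = $41,822.5151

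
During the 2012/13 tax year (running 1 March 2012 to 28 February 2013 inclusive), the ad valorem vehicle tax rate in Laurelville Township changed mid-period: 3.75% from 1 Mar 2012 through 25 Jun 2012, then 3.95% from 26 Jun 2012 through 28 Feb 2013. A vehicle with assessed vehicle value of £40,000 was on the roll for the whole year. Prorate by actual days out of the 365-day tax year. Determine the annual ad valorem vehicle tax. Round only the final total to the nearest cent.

1 Mar – 25 Jun 2012: 117 days at 3.75% → £40,000 × 3.75% × 117/365 = £480.8219
26 Jun 2012 – 28 Feb 2013: 248 days at 3.95% → £40,000 × 3.95% × 248/365 = £1,073.5342
Total = £1,554.3562

£1,554.36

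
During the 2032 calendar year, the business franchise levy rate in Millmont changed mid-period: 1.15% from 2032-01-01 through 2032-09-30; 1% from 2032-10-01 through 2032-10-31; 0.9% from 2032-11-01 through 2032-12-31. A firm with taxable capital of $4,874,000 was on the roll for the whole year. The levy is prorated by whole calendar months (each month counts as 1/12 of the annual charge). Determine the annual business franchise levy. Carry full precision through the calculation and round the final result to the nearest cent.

2032-01-01 to 2032-09-30: 9 months at 1.15% → $4,874,000 × 1.15% × 9/12 = $42,038.2500
2032-10-01 to 2032-10-31: 1 month at 1% → $4,874,000 × 1% × 1/12 = $4,061.6667
2032-11-01 to 2032-12-31: 2 months at 0.9% → $4,874,000 × 0.9% × 2/12 = $7,311.0000
Total = $53,410.9167

$53,410.92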